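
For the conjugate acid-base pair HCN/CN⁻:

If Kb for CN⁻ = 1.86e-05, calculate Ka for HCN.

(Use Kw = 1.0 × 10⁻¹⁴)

For a conjugate pair Ka × Kb = Kw, so Ka = Kw/Kb = 1.0 × 10⁻¹⁴ / 1.86e-05 = 5.38e-10.

K_a = 5.38e-10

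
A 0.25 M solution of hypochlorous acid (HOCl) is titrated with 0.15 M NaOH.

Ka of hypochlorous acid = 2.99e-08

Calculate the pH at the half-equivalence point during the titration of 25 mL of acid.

At half-equivalence [HA] = [A⁻], so Henderson-Hasselbalch gives pH = pKa = -log(2.99e-08) = 7.52.

pH = pKa = 7.52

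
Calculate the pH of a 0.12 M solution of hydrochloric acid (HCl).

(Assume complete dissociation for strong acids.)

[H⁺] = 0.12 M for strong acid. pH = -log[H⁺] = -log(0.12)

pH = 0.92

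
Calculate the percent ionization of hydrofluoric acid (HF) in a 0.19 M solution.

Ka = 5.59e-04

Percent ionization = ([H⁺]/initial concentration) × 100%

Using Ka equilibrium: x² + Ka×x - Ka×C = 0. Solving: [H⁺] = 1.0030e-02. Percent = (1.0030e-02/0.19) × 100

Percent ionization = 5.28%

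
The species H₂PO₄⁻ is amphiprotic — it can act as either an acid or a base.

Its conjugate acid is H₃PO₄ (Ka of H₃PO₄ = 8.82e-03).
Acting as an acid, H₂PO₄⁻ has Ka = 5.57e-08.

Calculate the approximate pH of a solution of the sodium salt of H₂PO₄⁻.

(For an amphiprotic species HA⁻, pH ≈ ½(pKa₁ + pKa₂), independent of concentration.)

pKa₁ = -log(8.82e-03) = 2.05; pKa₂ = -log(5.57e-08) = 7.25. For an amphiprotic species, pH ≈ ½(pKa₁ + pKa₂) = ½(2.05 + 7.25) = 4.65.

pH = 4.65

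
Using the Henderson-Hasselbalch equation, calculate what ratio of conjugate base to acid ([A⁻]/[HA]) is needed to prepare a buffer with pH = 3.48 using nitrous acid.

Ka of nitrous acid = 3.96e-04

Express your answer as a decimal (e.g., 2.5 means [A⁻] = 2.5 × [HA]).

pKa = -log(3.96e-04) = 3.4023. pH = pKa + log([A⁻]/[HA]), so log([A⁻]/[HA]) = pH − pKa = 3.48 − 3.4023 = 0.0777. [A⁻]/[HA] = 10^(0.0777) = 1.20

[A⁻]/[HA] = 1.20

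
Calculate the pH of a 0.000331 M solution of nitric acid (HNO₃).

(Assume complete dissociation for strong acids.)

[H⁺] = 0.000331 M for strong acid. pH = -log[H⁺] = -log(0.000331)

pH = 3.48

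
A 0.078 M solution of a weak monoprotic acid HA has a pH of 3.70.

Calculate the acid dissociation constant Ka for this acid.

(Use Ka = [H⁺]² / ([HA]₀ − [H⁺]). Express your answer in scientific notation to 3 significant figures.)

[H⁺] = 10^(−pH) = 10^(−3.70) = 1.995e-04 M. For HA ⇌ H⁺ + A⁻, Ka = [H⁺][A⁻]/[HA] = [H⁺]² / ([HA]₀ − [H⁺]) = (1.995e-04)² / (0.078 − 1.995e-04) = 5.12e-07.

K_a = 5.12e-07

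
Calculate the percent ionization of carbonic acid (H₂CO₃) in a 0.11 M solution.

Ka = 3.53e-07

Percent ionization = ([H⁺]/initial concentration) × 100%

Using Ka equilibrium: x² + Ka×x - Ka×C = 0. Solving: [H⁺] = 1.9688e-04. Percent = (1.9688e-04/0.11) × 100

Percent ionization = 0.179%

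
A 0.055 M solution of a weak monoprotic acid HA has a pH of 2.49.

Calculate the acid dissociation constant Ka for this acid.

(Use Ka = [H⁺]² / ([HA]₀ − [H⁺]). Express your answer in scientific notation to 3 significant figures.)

[H⁺] = 10^(−pH) = 10^(−2.49) = 3.236e-03 M. For HA ⇌ H⁺ + A⁻, Ka = [H⁺][A⁻]/[HA] = [H⁺]² / ([HA]₀ − [H⁺]) = (3.236e-03)² / (0.055 − 3.236e-03) = 2.02e-04.

K_a = 2.02e-04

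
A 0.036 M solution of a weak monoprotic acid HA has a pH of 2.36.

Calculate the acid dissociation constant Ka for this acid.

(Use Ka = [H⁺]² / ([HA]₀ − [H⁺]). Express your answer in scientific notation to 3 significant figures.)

[H⁺] = 10^(−pH) = 10^(−2.36) = 4.365e-03 M. For HA ⇌ H⁺ + A⁻, Ka = [H⁺][A⁻]/[HA] = [H⁺]² / ([HA]₀ − [H⁺]) = (4.365e-03)² / (0.036 − 4.365e-03) = 6.02e-04.

K_a = 6.02e-04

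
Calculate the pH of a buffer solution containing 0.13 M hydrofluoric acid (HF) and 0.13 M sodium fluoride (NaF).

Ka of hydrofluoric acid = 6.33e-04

pKa = -log(6.33e-04) = 3.20. pH = pKa + log([A⁻]/[HA]) = 3.20 + log(0.13/0.13)

pH = 3.20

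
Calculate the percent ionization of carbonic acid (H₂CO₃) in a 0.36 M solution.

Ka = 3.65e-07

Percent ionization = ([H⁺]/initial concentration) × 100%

Using Ka equilibrium: x² + Ka×x - Ka×C = 0. Solving: [H⁺] = 3.6231e-04. Percent = (3.6231e-04/0.36) × 100

Percent ionization = 0.101%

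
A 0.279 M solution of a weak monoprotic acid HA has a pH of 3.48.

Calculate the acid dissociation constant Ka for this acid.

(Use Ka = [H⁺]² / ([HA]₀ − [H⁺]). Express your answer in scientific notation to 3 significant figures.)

[H⁺] = 10^(−pH) = 10^(−3.48) = 3.311e-04 M. For HA ⇌ H⁺ + A⁻, Ka = [H⁺][A⁻]/[HA] = [H⁺]² / ([HA]₀ − [H⁺]) = (3.311e-04)² / (0.279 − 3.311e-04) = 3.93e-07.

K_a = 3.93e-07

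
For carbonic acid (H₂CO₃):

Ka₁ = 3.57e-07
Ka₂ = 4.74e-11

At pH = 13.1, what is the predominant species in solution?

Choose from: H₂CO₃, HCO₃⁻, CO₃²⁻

pKa₁ = 6.45, pKa₂ = 10.32. For a polyprotic acid the predominant species crosses at each pKa: below pKa_n the protonated form dominates, above it the deprotonated form does. At pH = 13.1, the predominant species is CO₃²⁻.

CO₃²⁻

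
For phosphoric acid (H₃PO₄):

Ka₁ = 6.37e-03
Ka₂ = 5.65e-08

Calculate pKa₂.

pKa₂ = -log(Ka₂) = -log(5.65e-08) = 7.25.

pK_{a2} = 7.25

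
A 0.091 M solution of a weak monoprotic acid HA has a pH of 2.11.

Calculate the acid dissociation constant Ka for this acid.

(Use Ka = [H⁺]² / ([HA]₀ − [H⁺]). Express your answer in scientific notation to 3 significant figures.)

[H⁺] = 10^(−pH) = 10^(−2.11) = 7.762e-03 M. For HA ⇌ H⁺ + A⁻, Ka = [H⁺][A⁻]/[HA] = [H⁺]² / ([HA]₀ − [H⁺]) = (7.762e-03)² / (0.091 − 7.762e-03) = 7.24e-04.

K_a = 7.24e-04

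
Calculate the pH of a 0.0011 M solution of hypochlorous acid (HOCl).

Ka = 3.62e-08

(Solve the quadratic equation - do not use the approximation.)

x² + Ka×x - Ka×C = 0. Using quadratic formula: [H⁺] = 6.2922e-06

pH = 5.20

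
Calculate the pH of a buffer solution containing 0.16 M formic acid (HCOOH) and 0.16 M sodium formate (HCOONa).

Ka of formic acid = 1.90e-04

pKa = -log(1.90e-04) = 3.72. pH = pKa + log([A⁻]/[HA]) = 3.72 + log(0.16/0.16)

pH = 3.72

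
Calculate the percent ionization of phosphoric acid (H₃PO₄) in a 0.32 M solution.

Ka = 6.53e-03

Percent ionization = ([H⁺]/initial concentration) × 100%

Using Ka equilibrium: x² + Ka×x - Ka×C = 0. Solving: [H⁺] = 4.2564e-02. Percent = (4.2564e-02/0.32) × 100

Percent ionization = 13.3%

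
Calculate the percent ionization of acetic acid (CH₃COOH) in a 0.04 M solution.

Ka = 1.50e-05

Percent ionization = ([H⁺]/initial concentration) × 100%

Using Ka equilibrium: x² + Ka×x - Ka×C = 0. Solving: [H⁺] = 7.6713e-04. Percent = (7.6713e-04/0.04) × 100

Percent ionization = 1.92%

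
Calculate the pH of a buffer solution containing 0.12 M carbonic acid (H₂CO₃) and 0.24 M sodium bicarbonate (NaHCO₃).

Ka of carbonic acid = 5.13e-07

pKa = -log(5.13e-07) = 6.29. pH = pKa + log([A⁻]/[HA]) = 6.29 + log(0.24/0.12)

pH = 6.59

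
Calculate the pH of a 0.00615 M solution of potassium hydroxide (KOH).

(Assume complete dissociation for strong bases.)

[OH⁻] = 0.00615 M for strong base. pOH = -log[OH⁻] = 2.21, pH = 14 - pOH

pH = 11.79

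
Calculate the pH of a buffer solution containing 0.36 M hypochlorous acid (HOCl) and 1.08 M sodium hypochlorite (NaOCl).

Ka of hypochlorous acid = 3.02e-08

pKa = -log(3.02e-08) = 7.52. pH = pKa + log([A⁻]/[HA]) = 7.52 + log(1.08/0.36)

pH = 8.00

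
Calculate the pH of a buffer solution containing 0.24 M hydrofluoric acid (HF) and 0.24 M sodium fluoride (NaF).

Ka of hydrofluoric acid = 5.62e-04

pKa = -log(5.62e-04) = 3.25. pH = pKa + log([A⁻]/[HA]) = 3.25 + log(0.24/0.24)

pH = 3.25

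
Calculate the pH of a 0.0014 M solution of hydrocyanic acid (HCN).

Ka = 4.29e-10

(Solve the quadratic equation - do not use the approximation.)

x² + Ka×x - Ka×C = 0. Using quadratic formula: [H⁺] = 7.7477e-07

pH = 6.11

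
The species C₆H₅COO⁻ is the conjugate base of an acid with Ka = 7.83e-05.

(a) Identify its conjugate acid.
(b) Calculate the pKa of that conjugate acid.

(a) The conjugate acid is formed by adding one H⁺ to C₆H₅COO⁻, giving C₆H₅COOH. (b) pKa = -log(Ka) = -log(7.83e-05) = 4.11.

Conjugate acid: C₆H₅COOH; pK_a = 4.11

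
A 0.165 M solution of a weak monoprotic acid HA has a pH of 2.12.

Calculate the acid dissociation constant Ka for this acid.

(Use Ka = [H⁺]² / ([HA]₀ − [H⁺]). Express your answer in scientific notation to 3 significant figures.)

[H⁺] = 10^(−pH) = 10^(−2.12) = 7.586e-03 M. For HA ⇌ H⁺ + A⁻, Ka = [H⁺][A⁻]/[HA] = [H⁺]² / ([HA]₀ − [H⁺]) = (7.586e-03)² / (0.165 − 7.586e-03) = 3.66e-04.

K_a = 3.66e-04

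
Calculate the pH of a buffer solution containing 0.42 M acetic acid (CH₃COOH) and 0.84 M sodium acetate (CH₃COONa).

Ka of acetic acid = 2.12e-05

pKa = -log(2.12e-05) = 4.67. pH = pKa + log([A⁻]/[HA]) = 4.67 + log(0.84/0.42)

pH = 4.97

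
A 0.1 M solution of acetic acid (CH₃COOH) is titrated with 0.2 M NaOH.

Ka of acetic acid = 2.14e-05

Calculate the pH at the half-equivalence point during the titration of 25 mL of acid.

At half-equivalence [HA] = [A⁻], so Henderson-Hasselbalch gives pH = pKa = -log(2.14e-05) = 4.67.

pH = pKa = 4.67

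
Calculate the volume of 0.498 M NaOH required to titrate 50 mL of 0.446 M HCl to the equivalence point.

At equivalence: moles acid = moles base. moles HCl = 0.446 × 50/1000 = 0.0223 mol. V_base = moles / 0.498 × 1000 = 44.8 mL.

V_{base} = 44.8 mL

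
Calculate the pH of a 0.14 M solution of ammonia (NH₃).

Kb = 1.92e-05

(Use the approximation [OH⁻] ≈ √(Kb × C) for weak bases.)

[OH⁻] = √(Kb × C) = √(1.92e-05 × 0.14) = 1.6395e-03. pOH = 2.79, pH = 14 - pOH

pH = 11.21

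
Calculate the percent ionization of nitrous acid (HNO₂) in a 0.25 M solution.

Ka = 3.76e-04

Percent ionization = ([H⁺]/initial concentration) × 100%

Using Ka equilibrium: x² + Ka×x - Ka×C = 0. Solving: [H⁺] = 9.5092e-03. Percent = (9.5092e-03/0.25) × 100

Percent ionization = 3.8%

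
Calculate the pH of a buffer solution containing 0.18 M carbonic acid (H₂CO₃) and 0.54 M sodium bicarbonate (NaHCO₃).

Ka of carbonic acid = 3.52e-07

pKa = -log(3.52e-07) = 6.45. pH = pKa + log([A⁻]/[HA]) = 6.45 + log(0.54/0.18)

pH = 6.93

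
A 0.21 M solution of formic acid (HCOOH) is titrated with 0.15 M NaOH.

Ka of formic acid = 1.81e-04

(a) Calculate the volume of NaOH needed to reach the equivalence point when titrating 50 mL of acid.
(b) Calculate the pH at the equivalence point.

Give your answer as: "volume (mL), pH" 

moles acid = 0.21 × 50/1000 = 0.0105 mol; V_base = moles/0.15 × 1000 = 70.0 mL. At equivalence only the conjugate base is present: [A⁻] = 0.0105/0.120 = 8.7500e-02 M. Kb = Kw/Ka = 5.52e-11; [OH⁻] = √(Kb × [A⁻]) = 2.1987e-06; pOH = 5.66; pH = 14 - pOH = 8.34.

V = 70.0 mL, pH = 8.34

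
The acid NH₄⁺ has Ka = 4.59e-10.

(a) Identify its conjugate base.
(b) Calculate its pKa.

(a) The conjugate base is formed by removing one H⁺ from NH₄⁺, giving NH₃. (b) pKa = -log(Ka) = -log(4.59e-10) = 9.34.

Conjugate base: NH₃; pK_a = 9.34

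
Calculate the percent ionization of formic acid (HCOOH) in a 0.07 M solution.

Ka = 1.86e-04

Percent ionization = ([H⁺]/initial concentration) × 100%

Using Ka equilibrium: x² + Ka×x - Ka×C = 0. Solving: [H⁺] = 3.5165e-03. Percent = (3.5165e-03/0.07) × 100

Percent ionization = 5.02%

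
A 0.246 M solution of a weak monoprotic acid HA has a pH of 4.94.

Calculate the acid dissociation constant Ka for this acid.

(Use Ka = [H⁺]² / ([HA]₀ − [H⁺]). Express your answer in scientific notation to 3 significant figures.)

[H⁺] = 10^(−pH) = 10^(−4.94) = 1.148e-05 M. For HA ⇌ H⁺ + A⁻, Ka = [H⁺][A⁻]/[HA] = [H⁺]² / ([HA]₀ − [H⁺]) = (1.148e-05)² / (0.246 − 1.148e-05) = 5.36e-10.

K_a = 5.36e-10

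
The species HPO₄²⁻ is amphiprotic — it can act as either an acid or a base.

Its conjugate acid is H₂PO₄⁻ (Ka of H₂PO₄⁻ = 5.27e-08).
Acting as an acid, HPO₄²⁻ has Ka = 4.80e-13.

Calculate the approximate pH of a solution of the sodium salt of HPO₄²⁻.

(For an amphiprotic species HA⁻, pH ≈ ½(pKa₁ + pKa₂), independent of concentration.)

pKa₁ = -log(5.27e-08) = 7.28; pKa₂ = -log(4.80e-13) = 12.32. For an amphiprotic species, pH ≈ ½(pKa₁ + pKa₂) = ½(7.28 + 12.32) = 9.80.

pH = 9.80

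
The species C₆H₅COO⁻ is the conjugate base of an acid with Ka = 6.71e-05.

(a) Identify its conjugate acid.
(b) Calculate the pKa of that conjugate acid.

(a) The conjugate acid is formed by adding one H⁺ to C₆H₅COO⁻, giving C₆H₅COOH. (b) pKa = -log(Ka) = -log(6.71e-05) = 4.17.

Conjugate acid: C₆H₅COOH; pK_a = 4.17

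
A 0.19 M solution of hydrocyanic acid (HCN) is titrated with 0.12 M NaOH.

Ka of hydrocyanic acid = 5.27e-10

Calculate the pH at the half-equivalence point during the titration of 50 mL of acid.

At half-equivalence [HA] = [A⁻], so Henderson-Hasselbalch gives pH = pKa = -log(5.27e-10) = 9.28.

pH = pKa = 9.28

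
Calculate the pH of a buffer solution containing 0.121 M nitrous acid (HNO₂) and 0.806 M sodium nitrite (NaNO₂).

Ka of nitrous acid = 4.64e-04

pKa = -log(4.64e-04) = 3.33. pH = pKa + log([A⁻]/[HA]) = 3.33 + log(0.806/0.121)

pH = 4.16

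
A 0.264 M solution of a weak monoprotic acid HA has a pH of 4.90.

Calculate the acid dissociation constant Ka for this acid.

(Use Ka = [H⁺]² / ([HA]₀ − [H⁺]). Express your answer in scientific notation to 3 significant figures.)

[H⁺] = 10^(−pH) = 10^(−4.90) = 1.259e-05 M. For HA ⇌ H⁺ + A⁻, Ka = [H⁺][A⁻]/[HA] = [H⁺]² / ([HA]₀ − [H⁺]) = (1.259e-05)² / (0.264 − 1.259e-05) = 6.00e-10.

K_a = 6.00e-10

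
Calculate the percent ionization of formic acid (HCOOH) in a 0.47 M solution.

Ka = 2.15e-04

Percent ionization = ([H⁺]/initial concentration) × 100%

Using Ka equilibrium: x² + Ka×x - Ka×C = 0. Solving: [H⁺] = 9.9454e-03. Percent = (9.9454e-03/0.47) × 100

Percent ionization = 2.12%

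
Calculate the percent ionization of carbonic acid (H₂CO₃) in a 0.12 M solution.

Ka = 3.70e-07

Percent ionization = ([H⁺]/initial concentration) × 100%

Using Ka equilibrium: x² + Ka×x - Ka×C = 0. Solving: [H⁺] = 2.1053e-04. Percent = (2.1053e-04/0.12) × 100

Percent ionization = 0.175%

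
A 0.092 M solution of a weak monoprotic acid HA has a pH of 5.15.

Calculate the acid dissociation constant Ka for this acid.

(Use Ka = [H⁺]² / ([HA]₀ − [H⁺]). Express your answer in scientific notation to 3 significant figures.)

[H⁺] = 10^(−pH) = 10^(−5.15) = 7.079e-06 M. For HA ⇌ H⁺ + A⁻, Ka = [H⁺][A⁻]/[HA] = [H⁺]² / ([HA]₀ − [H⁺]) = (7.079e-06)² / (0.092 − 7.079e-06) = 5.45e-10.

K_a = 5.45e-10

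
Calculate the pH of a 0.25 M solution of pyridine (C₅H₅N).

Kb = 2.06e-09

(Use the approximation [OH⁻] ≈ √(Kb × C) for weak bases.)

[OH⁻] = √(Kb × C) = √(2.06e-09 × 0.25) = 2.2694e-05. pOH = 4.64, pH = 14 - pOH

pH = 9.36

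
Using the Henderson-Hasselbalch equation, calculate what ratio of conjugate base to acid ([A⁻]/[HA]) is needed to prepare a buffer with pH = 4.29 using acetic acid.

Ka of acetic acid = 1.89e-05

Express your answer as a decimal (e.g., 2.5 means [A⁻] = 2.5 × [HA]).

pKa = -log(1.89e-05) = 4.7235. pH = pKa + log([A⁻]/[HA]), so log([A⁻]/[HA]) = pH − pKa = 4.29 − 4.7235 = -0.4335. [A⁻]/[HA] = 10^(-0.4335) = 0.369

[A⁻]/[HA] = 0.369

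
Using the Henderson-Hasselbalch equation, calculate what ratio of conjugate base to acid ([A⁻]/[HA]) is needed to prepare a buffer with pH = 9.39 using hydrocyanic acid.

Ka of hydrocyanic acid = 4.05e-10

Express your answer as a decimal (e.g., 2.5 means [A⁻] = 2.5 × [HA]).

pKa = -log(4.05e-10) = 9.3925. pH = pKa + log([A⁻]/[HA]), so log([A⁻]/[HA]) = pH − pKa = 9.39 − 9.3925 = -0.0025. [A⁻]/[HA] = 10^(-0.0025) = 0.994

[A⁻]/[HA] = 0.994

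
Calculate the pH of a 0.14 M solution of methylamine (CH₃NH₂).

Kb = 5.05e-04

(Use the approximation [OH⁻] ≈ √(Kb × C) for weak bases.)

[OH⁻] = √(Kb × C) = √(5.05e-04 × 0.14) = 8.4083e-03. pOH = 2.08, pH = 14 - pOH

pH = 11.92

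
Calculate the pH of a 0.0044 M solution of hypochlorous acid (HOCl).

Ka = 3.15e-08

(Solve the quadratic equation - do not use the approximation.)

x² + Ka×x - Ka×C = 0. Using quadratic formula: [H⁺] = 1.1757e-05

pH = 4.93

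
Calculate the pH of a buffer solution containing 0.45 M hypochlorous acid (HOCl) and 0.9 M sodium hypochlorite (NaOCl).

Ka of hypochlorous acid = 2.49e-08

pKa = -log(2.49e-08) = 7.60. pH = pKa + log([A⁻]/[HA]) = 7.60 + log(0.9/0.45)

pH = 7.90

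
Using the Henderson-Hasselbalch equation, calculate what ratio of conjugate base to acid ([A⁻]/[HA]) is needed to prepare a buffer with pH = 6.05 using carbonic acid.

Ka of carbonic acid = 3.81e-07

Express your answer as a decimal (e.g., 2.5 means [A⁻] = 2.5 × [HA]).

pKa = -log(3.81e-07) = 6.4191. pH = pKa + log([A⁻]/[HA]), so log([A⁻]/[HA]) = pH − pKa = 6.05 − 6.4191 = -0.3691. [A⁻]/[HA] = 10^(-0.3691) = 0.427

[A⁻]/[HA] = 0.427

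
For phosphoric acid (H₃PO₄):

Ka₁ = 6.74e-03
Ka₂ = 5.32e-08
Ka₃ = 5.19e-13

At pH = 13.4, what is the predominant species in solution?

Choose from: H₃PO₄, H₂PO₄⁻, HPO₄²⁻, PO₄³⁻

pKa₁ = 2.17, pKa₂ = 7.27, pKa₃ = 12.28. For a polyprotic acid the predominant species crosses at each pKa: below pKa_n the protonated form dominates, above it the deprotonated form does. At pH = 13.4, the predominant species is PO₄³⁻.

PO₄³⁻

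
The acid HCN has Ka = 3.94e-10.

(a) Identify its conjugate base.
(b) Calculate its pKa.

(a) The conjugate base is formed by removing one H⁺ from HCN, giving CN⁻. (b) pKa = -log(Ka) = -log(3.94e-10) = 9.40.

Conjugate base: CN⁻; pK_a = 9.40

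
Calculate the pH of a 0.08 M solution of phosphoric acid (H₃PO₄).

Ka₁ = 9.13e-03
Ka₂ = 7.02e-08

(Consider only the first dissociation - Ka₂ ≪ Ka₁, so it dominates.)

First dissociation dominates. From Ka₁ = [H⁺][HA⁻]/[H₂A], x² + Ka₁·x − Ka₁·C = 0 with C = 0.08 M and Ka₁ = 9.13e-03. Solving: [H⁺] = (−Ka₁ + √(Ka₁² + 4·Ka₁·C)) / 2 = 2.2844e-02 M. pH = -log(2.2844e-02) = 1.64.

pH = 1.64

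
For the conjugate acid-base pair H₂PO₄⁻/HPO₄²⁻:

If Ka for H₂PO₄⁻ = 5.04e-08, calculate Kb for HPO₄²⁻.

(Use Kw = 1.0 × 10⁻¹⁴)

For a conjugate pair Ka × Kb = Kw, so Kb = Kw/Ka = 1.0 × 10⁻¹⁴ / 5.04e-08 = 1.98e-07.

K_b = 1.98e-07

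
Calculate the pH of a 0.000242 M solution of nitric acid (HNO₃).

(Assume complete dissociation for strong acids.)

[H⁺] = 0.000242 M for strong acid. pH = -log[H⁺] = -log(0.000242)

pH = 3.62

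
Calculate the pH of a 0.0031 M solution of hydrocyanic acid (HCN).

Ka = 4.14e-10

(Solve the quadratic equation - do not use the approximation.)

x² + Ka×x - Ka×C = 0. Using quadratic formula: [H⁺] = 1.1327e-06

pH = 5.95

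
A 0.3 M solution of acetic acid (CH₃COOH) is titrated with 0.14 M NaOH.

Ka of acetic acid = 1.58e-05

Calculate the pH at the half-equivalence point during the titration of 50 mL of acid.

At half-equivalence [HA] = [A⁻], so Henderson-Hasselbalch gives pH = pKa = -log(1.58e-05) = 4.80.

pH = pKa = 4.80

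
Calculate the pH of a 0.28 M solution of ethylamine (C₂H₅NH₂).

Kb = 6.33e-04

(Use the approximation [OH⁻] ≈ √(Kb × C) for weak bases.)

[OH⁻] = √(Kb × C) = √(6.33e-04 × 0.28) = 1.3313e-02. pOH = 1.88, pH = 14 - pOH

pH = 12.12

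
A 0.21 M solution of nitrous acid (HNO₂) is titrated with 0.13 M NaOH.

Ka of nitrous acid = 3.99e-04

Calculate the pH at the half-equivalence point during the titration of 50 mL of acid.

At half-equivalence [HA] = [A⁻], so Henderson-Hasselbalch gives pH = pKa = -log(3.99e-04) = 3.40.

pH = pKa = 3.40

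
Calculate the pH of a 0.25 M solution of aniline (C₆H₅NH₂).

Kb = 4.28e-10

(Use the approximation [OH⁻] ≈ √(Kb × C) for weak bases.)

[OH⁻] = √(Kb × C) = √(4.28e-10 × 0.25) = 1.0344e-05. pOH = 4.99, pH = 14 - pOH

pH = 9.01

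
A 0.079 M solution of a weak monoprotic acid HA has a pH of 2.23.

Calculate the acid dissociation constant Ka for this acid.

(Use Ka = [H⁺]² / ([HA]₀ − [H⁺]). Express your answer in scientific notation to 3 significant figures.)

[H⁺] = 10^(−pH) = 10^(−2.23) = 5.888e-03 M. For HA ⇌ H⁺ + A⁻, Ka = [H⁺][A⁻]/[HA] = [H⁺]² / ([HA]₀ − [H⁺]) = (5.888e-03)² / (0.079 − 5.888e-03) = 4.74e-04.

K_a = 4.74e-04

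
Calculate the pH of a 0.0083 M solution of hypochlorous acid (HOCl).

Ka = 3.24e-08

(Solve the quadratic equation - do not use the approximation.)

x² + Ka×x - Ka×C = 0. Using quadratic formula: [H⁺] = 1.6383e-05

pH = 4.79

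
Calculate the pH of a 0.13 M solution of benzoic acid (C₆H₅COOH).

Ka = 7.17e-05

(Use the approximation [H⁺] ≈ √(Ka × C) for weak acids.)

[H⁺] = √(Ka × C) = √(7.17e-05 × 0.13) = 3.0530e-03. pH = -log(3.0530e-03)

pH = 2.52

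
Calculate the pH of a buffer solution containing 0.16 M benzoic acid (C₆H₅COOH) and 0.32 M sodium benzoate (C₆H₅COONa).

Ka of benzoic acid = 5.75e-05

pKa = -log(5.75e-05) = 4.24. pH = pKa + log([A⁻]/[HA]) = 4.24 + log(0.32/0.16)

pH = 4.54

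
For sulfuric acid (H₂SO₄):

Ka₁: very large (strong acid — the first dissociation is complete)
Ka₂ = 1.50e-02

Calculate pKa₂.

pKa₂ = -log(Ka₂) = -log(1.50e-02) = 1.82.

pK_{a2} = 1.82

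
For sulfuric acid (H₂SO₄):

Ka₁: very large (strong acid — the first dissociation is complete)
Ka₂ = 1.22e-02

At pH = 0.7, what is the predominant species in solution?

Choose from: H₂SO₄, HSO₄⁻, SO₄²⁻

The first dissociation is complete, so H₂SO₄ itself is never the predominant species in water; pKa₂ = -log(1.22e-02) = 1.91. For a polyprotic acid the predominant species crosses at each pKa: below pKa_n the protonated form dominates, above it the deprotonated form does. At pH = 0.7, the predominant species is HSO₄⁻.

HSO₄⁻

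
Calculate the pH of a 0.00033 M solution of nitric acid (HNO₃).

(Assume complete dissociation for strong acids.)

[H⁺] = 0.00033 M for strong acid. pH = -log[H⁺] = -log(0.00033)

pH = 3.48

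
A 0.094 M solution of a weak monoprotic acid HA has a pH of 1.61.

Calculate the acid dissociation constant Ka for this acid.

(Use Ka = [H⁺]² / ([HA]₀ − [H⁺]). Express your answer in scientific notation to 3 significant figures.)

[H⁺] = 10^(−pH) = 10^(−1.61) = 2.455e-02 M. For HA ⇌ H⁺ + A⁻, Ka = [H⁺][A⁻]/[HA] = [H⁺]² / ([HA]₀ − [H⁺]) = (2.455e-02)² / (0.094 − 2.455e-02) = 8.68e-03.

K_a = 8.68e-03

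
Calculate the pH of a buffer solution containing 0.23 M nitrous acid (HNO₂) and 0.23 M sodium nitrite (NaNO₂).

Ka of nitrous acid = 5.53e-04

pKa = -log(5.53e-04) = 3.26. pH = pKa + log([A⁻]/[HA]) = 3.26 + log(0.23/0.23)

pH = 3.26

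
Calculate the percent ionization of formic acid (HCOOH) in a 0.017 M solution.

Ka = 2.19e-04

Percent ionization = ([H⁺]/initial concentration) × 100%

Using Ka equilibrium: x² + Ka×x - Ka×C = 0. Solving: [H⁺] = 1.8231e-03. Percent = (1.8231e-03/0.017) × 100

Percent ionization = 10.7%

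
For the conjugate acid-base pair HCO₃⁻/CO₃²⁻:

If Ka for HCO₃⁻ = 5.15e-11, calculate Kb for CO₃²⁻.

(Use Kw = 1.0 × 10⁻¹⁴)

For a conjugate pair Ka × Kb = Kw, so Kb = Kw/Ka = 1.0 × 10⁻¹⁴ / 5.15e-11 = 1.94e-04.

K_b = 1.94e-04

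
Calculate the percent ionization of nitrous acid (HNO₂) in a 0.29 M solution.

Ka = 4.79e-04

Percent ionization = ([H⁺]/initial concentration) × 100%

Using Ka equilibrium: x² + Ka×x - Ka×C = 0. Solving: [H⁺] = 1.1549e-02. Percent = (1.1549e-02/0.29) × 100

Percent ionization = 3.98%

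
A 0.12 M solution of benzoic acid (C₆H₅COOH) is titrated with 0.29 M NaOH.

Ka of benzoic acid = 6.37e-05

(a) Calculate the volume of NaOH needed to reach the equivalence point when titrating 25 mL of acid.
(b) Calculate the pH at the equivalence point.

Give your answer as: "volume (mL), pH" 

moles acid = 0.12 × 25/1000 = 0.003 mol; V_base = moles/0.29 × 1000 = 10.3 mL. At equivalence only the conjugate base is present: [A⁻] = 0.003/0.035 = 8.4878e-02 M. Kb = Kw/Ka = 1.57e-10; [OH⁻] = √(Kb × [A⁻]) = 3.6503e-06; pOH = 5.44; pH = 14 - pOH = 8.56.

V = 10.3 mL, pH = 8.56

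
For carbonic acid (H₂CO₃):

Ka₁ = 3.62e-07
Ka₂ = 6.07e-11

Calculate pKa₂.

pKa₂ = -log(Ka₂) = -log(6.07e-11) = 10.22.

pK_{a2} = 10.22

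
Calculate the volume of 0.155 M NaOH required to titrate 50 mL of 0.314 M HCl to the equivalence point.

At equivalence: moles acid = moles base. moles HCl = 0.314 × 50/1000 = 0.0157 mol. V_base = moles / 0.155 × 1000 = 101.3 mL.

V_{base} = 101.3 mL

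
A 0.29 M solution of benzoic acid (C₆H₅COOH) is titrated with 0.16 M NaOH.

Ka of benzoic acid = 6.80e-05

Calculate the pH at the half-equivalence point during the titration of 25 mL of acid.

At half-equivalence [HA] = [A⁻], so Henderson-Hasselbalch gives pH = pKa = -log(6.80e-05) = 4.17.

pH = pKa = 4.17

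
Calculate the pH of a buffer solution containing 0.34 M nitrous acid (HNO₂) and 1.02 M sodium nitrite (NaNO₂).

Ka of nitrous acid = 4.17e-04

pKa = -log(4.17e-04) = 3.38. pH = pKa + log([A⁻]/[HA]) = 3.38 + log(1.02/0.34)

pH = 3.86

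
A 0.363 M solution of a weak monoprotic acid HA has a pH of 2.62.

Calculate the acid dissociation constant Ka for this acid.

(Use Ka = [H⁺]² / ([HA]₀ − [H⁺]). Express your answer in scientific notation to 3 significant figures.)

[H⁺] = 10^(−pH) = 10^(−2.62) = 2.399e-03 M. For HA ⇌ H⁺ + A⁻, Ka = [H⁺][A⁻]/[HA] = [H⁺]² / ([HA]₀ − [H⁺]) = (2.399e-03)² / (0.363 − 2.399e-03) = 1.60e-05.

K_a = 1.60e-05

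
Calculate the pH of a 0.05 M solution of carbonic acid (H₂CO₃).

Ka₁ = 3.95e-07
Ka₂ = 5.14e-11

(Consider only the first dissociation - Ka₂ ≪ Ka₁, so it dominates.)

First dissociation dominates. From Ka₁ = [H⁺][HA⁻]/[H₂A], x² + Ka₁·x − Ka₁·C = 0 with C = 0.05 M and Ka₁ = 3.95e-07. Solving: [H⁺] = (−Ka₁ + √(Ka₁² + 4·Ka₁·C)) / 2 = 1.4034e-04 M. pH = -log(1.4034e-04) = 3.85.

pH = 3.85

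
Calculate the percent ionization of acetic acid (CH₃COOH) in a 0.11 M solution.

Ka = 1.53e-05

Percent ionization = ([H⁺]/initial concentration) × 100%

Using Ka equilibrium: x² + Ka×x - Ka×C = 0. Solving: [H⁺] = 1.2897e-03. Percent = (1.2897e-03/0.11) × 100

Percent ionization = 1.17%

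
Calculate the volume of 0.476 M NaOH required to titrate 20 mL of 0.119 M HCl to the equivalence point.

At equivalence: moles acid = moles base. moles HCl = 0.119 × 20/1000 = 0.00238 mol. V_base = moles / 0.476 × 1000 = 5.0 mL.

V_{base} = 5.0 mL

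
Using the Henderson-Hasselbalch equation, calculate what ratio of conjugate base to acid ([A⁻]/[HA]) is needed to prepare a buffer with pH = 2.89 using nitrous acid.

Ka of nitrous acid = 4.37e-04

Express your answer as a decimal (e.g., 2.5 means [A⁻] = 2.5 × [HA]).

pKa = -log(4.37e-04) = 3.3595. pH = pKa + log([A⁻]/[HA]), so log([A⁻]/[HA]) = pH − pKa = 2.89 − 3.3595 = -0.4695. [A⁻]/[HA] = 10^(-0.4695) = 0.339

[A⁻]/[HA] = 0.339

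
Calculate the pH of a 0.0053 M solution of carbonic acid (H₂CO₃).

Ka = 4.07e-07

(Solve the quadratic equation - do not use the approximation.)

x² + Ka×x - Ka×C = 0. Using quadratic formula: [H⁺] = 4.6242e-05

pH = 4.33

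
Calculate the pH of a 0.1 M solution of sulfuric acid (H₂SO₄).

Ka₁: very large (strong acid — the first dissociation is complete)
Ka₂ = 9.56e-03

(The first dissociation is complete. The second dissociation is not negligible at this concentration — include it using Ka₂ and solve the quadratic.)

First dissociation is complete: [H⁺]₀ = [HSO₄⁻]₀ = C = 0.1 M. Second dissociation HSO₄⁻ ⇌ H⁺ + SO₄²⁻: let x = [SO₄²⁻]. Ka₂ = (C + x)·x / (C − x) = 9.56e-03 → x² + (C + Ka₂)·x − Ka₂·C = 0 → x² + 0.10956·x − 9.560e-04 = 0. x = (−0.10956 + √(0.10956² + 4 × 9.560e-04)) / 2 = 8.1235e-03 M. [H⁺] = C + x = 0.1 + 8.1235e-03 = 1.0812e-01 M. pH = -log(1.0812e-01) = 0.97.

pH = 0.97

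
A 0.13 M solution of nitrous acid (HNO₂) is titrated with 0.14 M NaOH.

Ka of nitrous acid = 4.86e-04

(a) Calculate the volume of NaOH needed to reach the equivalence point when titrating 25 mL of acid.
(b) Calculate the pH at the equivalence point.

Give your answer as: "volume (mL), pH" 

moles acid = 0.13 × 25/1000 = 0.00325 mol; V_base = moles/0.14 × 1000 = 23.2 mL. At equivalence only the conjugate base is present: [A⁻] = 0.00325/0.048 = 6.7407e-02 M. Kb = Kw/Ka = 2.06e-11; [OH⁻] = √(Kb × [A⁻]) = 1.1777e-06; pOH = 5.93; pH = 14 - pOH = 8.07.

V = 23.2 mL, pH = 8.07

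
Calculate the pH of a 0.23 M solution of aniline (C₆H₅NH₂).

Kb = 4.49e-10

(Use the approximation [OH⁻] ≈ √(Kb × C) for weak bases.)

[OH⁻] = √(Kb × C) = √(4.49e-10 × 0.23) = 1.0162e-05. pOH = 4.99, pH = 14 - pOH

pH = 9.01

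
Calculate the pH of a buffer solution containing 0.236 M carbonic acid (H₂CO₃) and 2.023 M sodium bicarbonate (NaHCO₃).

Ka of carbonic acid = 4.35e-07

pKa = -log(4.35e-07) = 6.36. pH = pKa + log([A⁻]/[HA]) = 6.36 + log(2.023/0.236)

pH = 7.29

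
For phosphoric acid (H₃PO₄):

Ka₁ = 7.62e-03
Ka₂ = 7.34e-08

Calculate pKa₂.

pKa₂ = -log(Ka₂) = -log(7.34e-08) = 7.13.

pK_{a2} = 7.13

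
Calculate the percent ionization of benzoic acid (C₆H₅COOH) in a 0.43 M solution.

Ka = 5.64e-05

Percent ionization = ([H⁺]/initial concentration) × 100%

Using Ka equilibrium: x² + Ka×x - Ka×C = 0. Solving: [H⁺] = 4.8965e-03. Percent = (4.8965e-03/0.43) × 100

Percent ionization = 1.14%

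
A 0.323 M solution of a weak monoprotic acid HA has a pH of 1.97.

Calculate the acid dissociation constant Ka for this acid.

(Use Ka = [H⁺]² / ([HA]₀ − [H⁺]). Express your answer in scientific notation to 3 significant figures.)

[H⁺] = 10^(−pH) = 10^(−1.97) = 1.072e-02 M. For HA ⇌ H⁺ + A⁻, Ka = [H⁺][A⁻]/[HA] = [H⁺]² / ([HA]₀ − [H⁺]) = (1.072e-02)² / (0.323 − 1.072e-02) = 3.68e-04.

K_a = 3.68e-04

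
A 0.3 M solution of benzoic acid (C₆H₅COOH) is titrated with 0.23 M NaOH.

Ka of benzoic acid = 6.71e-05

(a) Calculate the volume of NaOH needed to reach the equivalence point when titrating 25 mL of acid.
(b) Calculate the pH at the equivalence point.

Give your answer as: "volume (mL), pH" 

moles acid = 0.3 × 25/1000 = 0.0075 mol; V_base = moles/0.23 × 1000 = 32.6 mL. At equivalence only the conjugate base is present: [A⁻] = 0.0075/0.058 = 1.3019e-01 M. Kb = Kw/Ka = 1.49e-10; [OH⁻] = √(Kb × [A⁻]) = 4.4048e-06; pOH = 5.36; pH = 14 - pOH = 8.64.

V = 32.6 mL, pH = 8.64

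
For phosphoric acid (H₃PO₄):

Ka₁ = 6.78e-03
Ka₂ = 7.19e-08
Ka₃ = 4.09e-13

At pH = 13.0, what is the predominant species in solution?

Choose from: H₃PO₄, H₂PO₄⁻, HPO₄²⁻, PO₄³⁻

pKa₁ = 2.17, pKa₂ = 7.14, pKa₃ = 12.39. For a polyprotic acid the predominant species crosses at each pKa: below pKa_n the protonated form dominates, above it the deprotonated form does. At pH = 13.0, the predominant species is PO₄³⁻.

PO₄³⁻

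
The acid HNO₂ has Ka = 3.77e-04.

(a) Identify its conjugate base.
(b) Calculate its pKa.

(a) The conjugate base is formed by removing one H⁺ from HNO₂, giving NO₂⁻. (b) pKa = -log(Ka) = -log(3.77e-04) = 3.42.

Conjugate base: NO₂⁻; pK_a = 3.42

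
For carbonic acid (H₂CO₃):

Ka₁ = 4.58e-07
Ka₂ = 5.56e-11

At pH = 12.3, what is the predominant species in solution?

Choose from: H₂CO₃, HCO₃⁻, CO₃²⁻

pKa₁ = 6.34, pKa₂ = 10.25. For a polyprotic acid the predominant species crosses at each pKa: below pKa_n the protonated form dominates, above it the deprotonated form does. At pH = 12.3, the predominant species is CO₃²⁻.

CO₃²⁻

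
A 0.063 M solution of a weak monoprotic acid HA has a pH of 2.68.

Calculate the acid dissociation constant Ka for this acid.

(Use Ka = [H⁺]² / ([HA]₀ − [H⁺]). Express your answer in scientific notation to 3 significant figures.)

[H⁺] = 10^(−pH) = 10^(−2.68) = 2.089e-03 M. For HA ⇌ H⁺ + A⁻, Ka = [H⁺][A⁻]/[HA] = [H⁺]² / ([HA]₀ − [H⁺]) = (2.089e-03)² / (0.063 − 2.089e-03) = 7.17e-05.

K_a = 7.17e-05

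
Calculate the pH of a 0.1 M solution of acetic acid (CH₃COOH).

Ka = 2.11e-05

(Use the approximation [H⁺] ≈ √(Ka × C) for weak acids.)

[H⁺] = √(Ka × C) = √(2.11e-05 × 0.1) = 1.4526e-03. pH = -log(1.4526e-03)

pH = 2.84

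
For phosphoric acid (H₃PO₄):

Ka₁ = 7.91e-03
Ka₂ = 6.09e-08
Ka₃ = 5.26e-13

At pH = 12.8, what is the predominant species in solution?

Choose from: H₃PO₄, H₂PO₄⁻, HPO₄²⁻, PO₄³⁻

pKa₁ = 2.10, pKa₂ = 7.22, pKa₃ = 12.28. For a polyprotic acid the predominant species crosses at each pKa: below pKa_n the protonated form dominates, above it the deprotonated form does. At pH = 12.8, the predominant species is PO₄³⁻.

PO₄³⁻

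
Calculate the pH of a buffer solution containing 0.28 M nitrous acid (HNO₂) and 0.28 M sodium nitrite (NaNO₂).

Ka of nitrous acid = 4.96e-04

pKa = -log(4.96e-04) = 3.30. pH = pKa + log([A⁻]/[HA]) = 3.30 + log(0.28/0.28)

pH = 3.30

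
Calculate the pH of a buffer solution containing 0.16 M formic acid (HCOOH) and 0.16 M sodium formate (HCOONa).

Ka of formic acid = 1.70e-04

pKa = -log(1.70e-04) = 3.77. pH = pKa + log([A⁻]/[HA]) = 3.77 + log(0.16/0.16)

pH = 3.77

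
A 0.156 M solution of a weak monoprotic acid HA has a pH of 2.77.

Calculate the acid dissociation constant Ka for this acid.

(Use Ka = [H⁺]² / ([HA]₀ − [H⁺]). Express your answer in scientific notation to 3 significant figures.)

[H⁺] = 10^(−pH) = 10^(−2.77) = 1.698e-03 M. For HA ⇌ H⁺ + A⁻, Ka = [H⁺][A⁻]/[HA] = [H⁺]² / ([HA]₀ − [H⁺]) = (1.698e-03)² / (0.156 − 1.698e-03) = 1.87e-05.

K_a = 1.87e-05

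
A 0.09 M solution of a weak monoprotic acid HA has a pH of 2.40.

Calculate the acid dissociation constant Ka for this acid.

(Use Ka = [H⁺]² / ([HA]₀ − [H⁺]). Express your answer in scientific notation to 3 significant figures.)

[H⁺] = 10^(−pH) = 10^(−2.40) = 3.981e-03 M. For HA ⇌ H⁺ + A⁻, Ka = [H⁺][A⁻]/[HA] = [H⁺]² / ([HA]₀ − [H⁺]) = (3.981e-03)² / (0.09 − 3.981e-03) = 1.84e-04.

K_a = 1.84e-04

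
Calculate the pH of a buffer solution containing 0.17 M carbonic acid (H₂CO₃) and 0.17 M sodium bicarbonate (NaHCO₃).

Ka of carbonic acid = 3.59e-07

pKa = -log(3.59e-07) = 6.44. pH = pKa + log([A⁻]/[HA]) = 6.44 + log(0.17/0.17)

pH = 6.44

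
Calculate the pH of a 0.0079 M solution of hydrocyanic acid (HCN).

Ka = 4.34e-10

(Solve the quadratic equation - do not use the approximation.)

x² + Ka×x - Ka×C = 0. Using quadratic formula: [H⁺] = 1.8514e-06

pH = 5.73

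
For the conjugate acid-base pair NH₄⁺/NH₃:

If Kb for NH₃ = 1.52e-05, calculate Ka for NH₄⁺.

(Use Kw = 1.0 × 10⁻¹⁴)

For a conjugate pair Ka × Kb = Kw, so Ka = Kw/Kb = 1.0 × 10⁻¹⁴ / 1.52e-05 = 6.58e-10.

K_a = 6.58e-10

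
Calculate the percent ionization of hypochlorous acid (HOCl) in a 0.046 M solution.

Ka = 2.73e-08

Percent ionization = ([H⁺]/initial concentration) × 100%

Using Ka equilibrium: x² + Ka×x - Ka×C = 0. Solving: [H⁺] = 3.5424e-05. Percent = (3.5424e-05/0.046) × 100

Percent ionization = 0.077%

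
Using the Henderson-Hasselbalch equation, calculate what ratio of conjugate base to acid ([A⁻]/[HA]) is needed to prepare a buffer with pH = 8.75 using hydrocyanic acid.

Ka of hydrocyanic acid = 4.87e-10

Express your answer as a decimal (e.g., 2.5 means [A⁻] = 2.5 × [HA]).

pKa = -log(4.87e-10) = 9.3125. pH = pKa + log([A⁻]/[HA]), so log([A⁻]/[HA]) = pH − pKa = 8.75 − 9.3125 = -0.5625. [A⁻]/[HA] = 10^(-0.5625) = 0.274

[A⁻]/[HA] = 0.274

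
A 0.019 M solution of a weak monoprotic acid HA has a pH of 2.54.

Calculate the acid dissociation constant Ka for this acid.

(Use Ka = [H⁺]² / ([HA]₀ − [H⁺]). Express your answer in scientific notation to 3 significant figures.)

[H⁺] = 10^(−pH) = 10^(−2.54) = 2.884e-03 M. For HA ⇌ H⁺ + A⁻, Ka = [H⁺][A⁻]/[HA] = [H⁺]² / ([HA]₀ − [H⁺]) = (2.884e-03)² / (0.019 − 2.884e-03) = 5.16e-04.

K_a = 5.16e-04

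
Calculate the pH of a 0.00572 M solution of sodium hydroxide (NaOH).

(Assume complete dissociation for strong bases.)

[OH⁻] = 0.00572 M for strong base. pOH = -log[OH⁻] = 2.24, pH = 14 - pOH

pH = 11.76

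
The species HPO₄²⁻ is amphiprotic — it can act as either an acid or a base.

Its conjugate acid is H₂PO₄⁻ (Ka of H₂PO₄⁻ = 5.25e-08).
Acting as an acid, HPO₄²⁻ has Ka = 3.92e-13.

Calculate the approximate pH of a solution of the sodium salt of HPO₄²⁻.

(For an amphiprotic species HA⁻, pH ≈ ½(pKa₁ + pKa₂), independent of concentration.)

pKa₁ = -log(5.25e-08) = 7.28; pKa₂ = -log(3.92e-13) = 12.41. For an amphiprotic species, pH ≈ ½(pKa₁ + pKa₂) = ½(7.28 + 12.41) = 9.84.

pH = 9.84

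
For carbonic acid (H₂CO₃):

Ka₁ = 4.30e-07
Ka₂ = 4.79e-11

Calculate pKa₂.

pKa₂ = -log(Ka₂) = -log(4.79e-11) = 10.32.

pK_{a2} = 10.32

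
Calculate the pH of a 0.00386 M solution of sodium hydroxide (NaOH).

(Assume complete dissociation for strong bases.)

[OH⁻] = 0.00386 M for strong base. pOH = -log[OH⁻] = 2.41, pH = 14 - pOH

pH = 11.59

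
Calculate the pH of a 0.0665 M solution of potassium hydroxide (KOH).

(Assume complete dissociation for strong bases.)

[OH⁻] = 0.0665 M for strong base. pOH = -log[OH⁻] = 1.18, pH = 14 - pOH

pH = 12.82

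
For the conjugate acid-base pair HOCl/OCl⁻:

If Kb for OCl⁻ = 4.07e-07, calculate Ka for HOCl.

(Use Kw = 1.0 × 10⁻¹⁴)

For a conjugate pair Ka × Kb = Kw, so Ka = Kw/Kb = 1.0 × 10⁻¹⁴ / 4.07e-07 = 2.46e-08.

K_a = 2.46e-08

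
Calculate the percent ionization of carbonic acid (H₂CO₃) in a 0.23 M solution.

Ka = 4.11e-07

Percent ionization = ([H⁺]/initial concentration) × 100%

Using Ka equilibrium: x² + Ka×x - Ka×C = 0. Solving: [H⁺] = 3.0725e-04. Percent = (3.0725e-04/0.23) × 100

Percent ionization = 0.134%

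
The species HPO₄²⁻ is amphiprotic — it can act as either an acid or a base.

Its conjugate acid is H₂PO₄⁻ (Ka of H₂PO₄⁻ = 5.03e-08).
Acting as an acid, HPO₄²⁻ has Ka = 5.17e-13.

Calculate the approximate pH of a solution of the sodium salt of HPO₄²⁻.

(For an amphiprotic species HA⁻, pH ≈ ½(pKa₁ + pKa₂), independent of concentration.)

pKa₁ = -log(5.03e-08) = 7.30; pKa₂ = -log(5.17e-13) = 12.29. For an amphiprotic species, pH ≈ ½(pKa₁ + pKa₂) = ½(7.30 + 12.29) = 9.79.

pH = 9.79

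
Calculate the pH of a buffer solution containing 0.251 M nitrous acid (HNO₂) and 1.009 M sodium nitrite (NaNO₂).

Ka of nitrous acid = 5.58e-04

pKa = -log(5.58e-04) = 3.25. pH = pKa + log([A⁻]/[HA]) = 3.25 + log(1.009/0.251)

pH = 3.86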